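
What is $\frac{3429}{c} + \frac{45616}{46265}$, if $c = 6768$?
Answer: $\frac{51930197}{34791280} \approx 1.4926$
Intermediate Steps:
$\frac{3429}{c} + \frac{45616}{46265} = \frac{3429}{6768} + \frac{45616}{46265} = 3429 \cdot \frac{1}{6768} + 45616 \cdot \frac{1}{46265} = \frac{381}{752} + \frac{45616}{46265} = \frac{51930197}{34791280}$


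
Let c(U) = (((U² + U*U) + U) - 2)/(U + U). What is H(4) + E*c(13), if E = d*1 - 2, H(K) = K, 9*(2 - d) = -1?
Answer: 1285/234 ≈ 5.4915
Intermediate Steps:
c(U) = (-2 + U + 2*U²)/(2*U) (c(U) = (((U² + U²) + U) - 2)/((2*U)) = ((2*U² + U) - 2)*(1/(2*U)) = ((U + 2*U²) - 2)*(1/(2*U)) = (-2 + U + 2*U²)*(1/(2*U)) = (-2 + U + 2*U²)/(2*U))
d = 19/9 (d = 2 - ⅑*(-1) = 2 + ⅑ = 19/9 ≈ 2.1111)
E = ⅑ (E = (19/9)*1 - 2 = 19/9 - 2 = ⅑ ≈ 0.11111)
H(4) + E*c(13) = 4 + (½ + 13 - 1/13)/9 = 4 + (⅑)*(349/26) = 4 + 349/234 = 1285/234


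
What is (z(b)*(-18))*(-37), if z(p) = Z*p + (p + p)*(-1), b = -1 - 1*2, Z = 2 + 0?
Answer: 0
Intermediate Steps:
Z = 2
b = -3 (b = -1 - 2 = -3)
z(p) = 0 (z(p) = 2*p + (p + p)*(-1) = 2*p + (2*p)*(-1) = 2*p - 2*p = 0)
(z(b)*(-18))*(-37) = (0*(-18))*(-37) = 0*(-37) = 0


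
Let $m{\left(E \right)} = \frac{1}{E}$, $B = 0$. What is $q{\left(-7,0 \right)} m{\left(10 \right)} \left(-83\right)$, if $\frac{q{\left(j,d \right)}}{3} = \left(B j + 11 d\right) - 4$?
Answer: $\frac{498}{5} \approx 99.6$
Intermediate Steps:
$q{\left(j,d \right)} = -12 + 33 d$ ($q{\left(j,d \right)} = 3 \left(\left(0 j + 11 d\right) - 4\right) = 3 \left(\left(0 + 11 d\right) - 4\right) = 3 \left(11 d - 4\right) = 3 \left(-4 + 11 d\right) = -12 + 33 d$)
$q{\left(-7,0 \right)} m{\left(10 \right)} \left(-83\right) = \frac{-12 + 33 \cdot 0}{10} \left(-83\right) = \left(-12 + 0\right) \frac{1}{10} \left(-83\right) = \left(-12\right) \frac{1}{10} \left(-83\right) = \left(- \frac{6}{5}\right) \left(-83\right) = \frac{498}{5}$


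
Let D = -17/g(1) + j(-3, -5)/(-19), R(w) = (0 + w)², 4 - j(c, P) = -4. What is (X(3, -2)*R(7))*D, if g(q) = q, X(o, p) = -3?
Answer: 48657/19 ≈ 2560.9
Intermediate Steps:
j(c, P) = 8 (j(c, P) = 4 - 1*(-4) = 4 + 4 = 8)
R(w) = w²
D = -331/19 (D = -17/1 + 8/(-19) = -17*1 + 8*(-1/19) = -17 - 8/19 = -331/19 ≈ -17.421)
(X(3, -2)*R(7))*D = -3*7²*(-331/19) = -3*49*(-331/19) = -147*(-331/19) = 48657/19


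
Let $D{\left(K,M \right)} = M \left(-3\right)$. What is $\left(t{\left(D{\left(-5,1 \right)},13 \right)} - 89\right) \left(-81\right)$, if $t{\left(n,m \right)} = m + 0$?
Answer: $6156$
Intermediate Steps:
$D{\left(K,M \right)} = - 3 M$
$t{\left(n,m \right)} = m$
$\left(t{\left(D{\left(-5,1 \right)},13 \right)} - 89\right) \left(-81\right) = \left(13 - 89\right) \left(-81\right) = \left(-76\right) \left(-81\right) = 6156$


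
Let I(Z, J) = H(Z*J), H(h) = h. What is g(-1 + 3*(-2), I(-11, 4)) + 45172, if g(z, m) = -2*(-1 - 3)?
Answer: 45180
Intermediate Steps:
I(Z, J) = J*Z (I(Z, J) = Z*J = J*Z)
g(z, m) = 8 (g(z, m) = -2*(-4) = 8)
g(-1 + 3*(-2), I(-11, 4)) + 45172 = 8 + 45172 = 45180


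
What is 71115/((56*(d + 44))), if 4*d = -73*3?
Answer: -71115/602 ≈ -118.13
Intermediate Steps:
d = -219/4 (d = (-73*3)/4 = (1/4)*(-219) = -219/4 ≈ -54.750)
71115/((56*(d + 44))) = 71115/((56*(-219/4 + 44))) = 71115/((56*(-43/4))) = 71115/(-602) = 71115*(-1/602) = -71115/602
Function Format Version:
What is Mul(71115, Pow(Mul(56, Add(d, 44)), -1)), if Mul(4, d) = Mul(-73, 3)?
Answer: Rational(-71115, 602) ≈ -118.13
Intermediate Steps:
d = Rational(-219, 4) (d = Mul(Rational(1, 4), Mul(-73, 3)) = Mul(Rational(1, 4), -219) = Rational(-219, 4) ≈ -54.750)
Mul(71115, Pow(Mul(56, Add(d, 44)), -1)) = Mul(71115, Pow(Mul(56, Add(Rational(-219, 4), 44)), -1)) = Mul(71115, Pow(Mul(56, Rational(-43, 4)), -1)) = Mul(71115, Pow(-602, -1)) = Mul(71115, Rational(-1, 602)) = Rational(-71115, 602)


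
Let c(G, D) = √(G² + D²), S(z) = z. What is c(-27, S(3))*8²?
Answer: 192*√82 ≈ 1738.6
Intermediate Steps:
c(G, D) = √(D² + G²)
c(-27, S(3))*8² = √(3² + (-27)²)*8² = √(9 + 729)*64 = √738*64 = (3*√82)*64 = 192*√82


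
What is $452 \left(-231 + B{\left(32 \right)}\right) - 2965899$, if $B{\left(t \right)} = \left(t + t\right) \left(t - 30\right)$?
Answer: $-3012455$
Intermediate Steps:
$B{\left(t \right)} = 2 t \left(-30 + t\right)$
$452 \left(-231 + B{\left(32 \right)}\right) - 2965899 = 452 \left(-231 + 2 \cdot 32 \left(-30 + 32\right)\right) - 2965899 = 452 \left(-231 + 2 \cdot 32 \cdot 2\right) - 2965899 = 452 \left(-231 + 128\right) - 2965899 = 452 \left(-103\right) - 2965899 = -46556 - 2965899 = -3012455$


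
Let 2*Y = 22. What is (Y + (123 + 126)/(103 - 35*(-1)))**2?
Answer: 346921/2116 ≈ 163.95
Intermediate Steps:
Y = 11 (Y = (1/2)*22 = 11)
(Y + (123 + 126)/(103 - 35*(-1)))**2 = (11 + (123 + 126)/(103 - 35*(-1)))**2 = (11 + 249/(103 + 35))**2 = (11 + 249/138)**2 = (11 + 249*(1/138))**2 = (11 + 83/46)**2 = (589/46)**2 = 346921/2116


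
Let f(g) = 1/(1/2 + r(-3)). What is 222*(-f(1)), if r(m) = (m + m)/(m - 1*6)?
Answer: -1332/7 ≈ -190.29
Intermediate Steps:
r(m) = 2*m/(-6 + m) (r(m) = (2*m)/(m - 6) = (2*m)/(-6 + m) = 2*m/(-6 + m))
f(g) = 6/7 (f(g) = 1/(1/2 + 2*(-3)/(-6 - 3)) = 1/(½ + 2*(-3)/(-9)) = 1/(½ + 2*(-3)*(-⅑)) = 1/(½ + ⅔) = 1/(7/6) = 6/7)
222*(-f(1)) = 222*(-1*6/7) = 222*(-6/7) = -1332/7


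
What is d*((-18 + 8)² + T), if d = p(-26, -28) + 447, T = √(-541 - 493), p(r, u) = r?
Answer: 42100 + 421*I*√1034 ≈ 42100.0 + 13538.0*I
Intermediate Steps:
T = I*√1034 (T = √(-1034) = I*√1034 ≈ 32.156*I)
d = 421 (d = -26 + 447 = 421)
d*((-18 + 8)² + T) = 421*((-18 + 8)² + I*√1034) = 421*((-10)² + I*√1034) = 421*(100 + I*√1034) = 42100 + 421*I*√1034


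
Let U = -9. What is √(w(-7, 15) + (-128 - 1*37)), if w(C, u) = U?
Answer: I*√174 ≈ 13.191*I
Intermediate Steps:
w(C, u) = -9
√(w(-7, 15) + (-128 - 1*37)) = √(-9 + (-128 - 1*37)) = √(-9 + (-128 - 37)) = √(-9 - 165) = √(-174) = I*√174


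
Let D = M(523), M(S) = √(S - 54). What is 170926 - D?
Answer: 170926 - √469 ≈ 1.7090e+5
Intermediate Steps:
M(S) = √(-54 + S)
D = √469 (D = √(-54 + 523) = √469 ≈ 21.656)
170926 - D = 170926 - √469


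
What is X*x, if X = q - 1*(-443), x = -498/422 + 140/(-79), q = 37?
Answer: -23621280/16669 ≈ -1417.1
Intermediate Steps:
x = -49211/16669 (x = -498*1/422 + 140*(-1/79) = -249/211 - 140/79 = -49211/16669 ≈ -2.9522)
X = 480 (X = 37 - 1*(-443) = 37 + 443 = 480)
X*x = 480*(-49211/16669) = -23621280/16669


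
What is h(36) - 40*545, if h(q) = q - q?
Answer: -21800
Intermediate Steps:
h(q) = 0
h(36) - 40*545 = 0 - 40*545 = 0 - 21800 = -21800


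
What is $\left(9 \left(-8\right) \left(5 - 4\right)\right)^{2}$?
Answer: $5184$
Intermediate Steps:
$\left(9 \left(-8\right) \left(5 - 4\right)\right)^{2} = \left(\left(-72\right) 1\right)^{2} = \left(-72\right)^{2} = 5184$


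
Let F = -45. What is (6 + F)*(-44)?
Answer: 1716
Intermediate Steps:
(6 + F)*(-44) = (6 - 45)*(-44) = -39*(-44) = 1716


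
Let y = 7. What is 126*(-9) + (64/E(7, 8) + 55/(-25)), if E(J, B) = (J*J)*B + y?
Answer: -2266399/1995 ≈ -1136.0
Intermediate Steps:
E(J, B) = 7 + B*J**2 (E(J, B) = (J*J)*B + 7 = J**2*B + 7 = B*J**2 + 7 = 7 + B*J**2)
126*(-9) + (64/E(7, 8) + 55/(-25)) = 126*(-9) + (64/(7 + 8*7**2) + 55/(-25)) = -1134 + (64/(7 + 8*49) + 55*(-1/25)) = -1134 + (64/(7 + 392) - 11/5) = -1134 + (64/399 - 11/5) = -1134 - 4069/1995 = -2266399/1995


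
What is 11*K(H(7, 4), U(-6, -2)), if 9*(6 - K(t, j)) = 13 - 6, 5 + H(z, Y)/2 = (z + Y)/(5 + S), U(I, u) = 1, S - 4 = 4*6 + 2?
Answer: 517/9 ≈ 57.444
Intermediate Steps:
S = 30 (S = 4 + (4*6 + 2) = 4 + (24 + 2) = 4 + 26 = 30)
H(z, Y) = -10 + 2*Y/35 + 2*z/35 (H(z, Y) = -10 + 2*((z + Y)/(5 + 30)) = -10 + 2*((Y + z)/35) = -10 + 2*((Y + z)*(1/35)) = -10 + 2*(Y/35 + z/35) = -10 + (2*Y/35 + 2*z/35) = -10 + 2*Y/35 + 2*z/35)
K(t, j) = 47/9 (K(t, j) = 6 - (13 - 6)/9 = 6 - ⅑*7 = 6 - 7/9 = 47/9)
11*K(H(7, 4), U(-6, -2)) = 11*(47/9) = 517/9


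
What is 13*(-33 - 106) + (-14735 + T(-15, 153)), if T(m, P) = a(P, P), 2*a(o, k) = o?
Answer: -32931/2 ≈ -16466.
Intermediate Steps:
a(o, k) = o/2
T(m, P) = P/2
13*(-33 - 106) + (-14735 + T(-15, 153)) = 13*(-33 - 106) + (-14735 + (½)*153) = 13*(-139) + (-14735 + 153/2) = -1807 - 29317/2 = -32931/2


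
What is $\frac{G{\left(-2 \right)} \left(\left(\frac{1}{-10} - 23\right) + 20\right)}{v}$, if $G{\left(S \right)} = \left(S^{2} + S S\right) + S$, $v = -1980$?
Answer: $\frac{31}{3300} \approx 0.0093939$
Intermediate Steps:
$G{\left(S \right)} = S + 2 S^{2}$ ($G{\left(S \right)} = \left(S^{2} + S^{2}\right) + S = 2 S^{2} + S = S + 2 S^{2}$)
$\frac{G{\left(-2 \right)} \left(\left(\frac{1}{-10} - 23\right) + 20\right)}{v} = \frac{- 2 \left(1 + 2 \left(-2\right)\right) \left(\left(\frac{1}{-10} - 23\right) + 20\right)}{-1980} = - 2 \left(1 - 4\right) \left(\left(- \frac{1}{10} - 23\right) + 20\right) \left(- \frac{1}{1980}\right) = \left(-2\right) \left(-3\right) \left(- \frac{231}{10} + 20\right) \left(- \frac{1}{1980}\right) = 6 \left(- \frac{31}{10}\right) \left(- \frac{1}{1980}\right) = \left(- \frac{93}{5}\right) \left(- \frac{1}{1980}\right) = \frac{31}{3300}$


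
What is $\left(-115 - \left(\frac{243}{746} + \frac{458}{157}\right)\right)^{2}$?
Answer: $\frac{191790618624801}{13717562884} \approx 13981.0$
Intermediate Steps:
$\left(-115 - \left(\frac{243}{746} + \frac{458}{157}\right)\right)^{2} = \left(-115 - \frac{379819}{117122}\right)^{2} = \left(- \frac{13848849}{117122}\right)^{2} = \frac{191790618624801}{13717562884}$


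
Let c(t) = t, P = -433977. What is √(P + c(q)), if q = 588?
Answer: I*√433389 ≈ 658.32*I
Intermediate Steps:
√(P + c(q)) = √(-433977 + 588) = √(-433389) = I*√433389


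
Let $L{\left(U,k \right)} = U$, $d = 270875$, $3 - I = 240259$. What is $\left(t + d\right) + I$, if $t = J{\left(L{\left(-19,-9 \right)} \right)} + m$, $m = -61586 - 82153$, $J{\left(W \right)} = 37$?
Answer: $-113083$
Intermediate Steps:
$I = -240256$ ($I = 3 - 240259 = -240256$)
$m = -143739$ ($m = -61586 - 82153 = -143739$)
$t = -143702$ ($t = 37 - 143739 = -143702$)
$\left(t + d\right) + I = \left(-143702 + 270875\right) - 240256 = 127173 - 240256 = -113083$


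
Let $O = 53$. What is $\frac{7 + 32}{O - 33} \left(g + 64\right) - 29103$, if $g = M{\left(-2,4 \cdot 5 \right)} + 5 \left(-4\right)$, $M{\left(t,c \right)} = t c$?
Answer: $- \frac{145476}{5} \approx -29095.0$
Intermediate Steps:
$M{\left(t,c \right)} = c t$
$g = -60$ ($g = 4 \cdot 5 \left(-2\right) + 5 \left(-4\right) = 20 \left(-2\right) - 20 = -40 - 20 = -60$)
$\frac{7 + 32}{O - 33} \left(g + 64\right) - 29103 = \frac{7 + 32}{53 - 33} \left(-60 + 64\right) - 29103 = \frac{39}{20} \cdot 4 - 29103 = \frac{39}{5} - 29103 = - \frac{145476}{5}$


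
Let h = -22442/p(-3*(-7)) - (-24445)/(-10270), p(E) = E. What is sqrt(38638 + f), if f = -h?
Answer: sqrt(1507762199814)/6162 ≈ 199.27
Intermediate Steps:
h = -6599791/6162 (h = -22442/((-3*(-7))) - (-24445)/(-10270) = -22442/21 - (-24445)*(-1)/10270 = -22442*1/21 - 1*4889/2054 = -3206/3 - 4889/2054 = -6599791/6162 ≈ -1071.0)
f = 6599791/6162 (f = -1*(-6599791/6162) = 6599791/6162 ≈ 1071.0)
sqrt(38638 + f) = sqrt(38638 + 6599791/6162) = sqrt(244687147/6162) = sqrt(1507762199814)/6162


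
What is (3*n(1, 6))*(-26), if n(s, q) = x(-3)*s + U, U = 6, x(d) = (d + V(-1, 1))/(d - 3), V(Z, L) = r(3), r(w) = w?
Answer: -468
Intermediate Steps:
V(Z, L) = 3
x(d) = (3 + d)/(-3 + d) (x(d) = (d + 3)/(d - 3) = (3 + d)/(-3 + d))
n(s, q) = 6 (n(s, q) = ((3 - 3)/(-3 - 3))*s + 6 = (0/(-6))*s + 6 = (-1/6*0)*s + 6 = 0*s + 6 = 0 + 6 = 6)
(3*n(1, 6))*(-26) = (3*6)*(-26) = 18*(-26) = -468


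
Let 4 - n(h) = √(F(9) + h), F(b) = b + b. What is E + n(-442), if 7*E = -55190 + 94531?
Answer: 39369/7 - 2*I*√106 ≈ 5624.1 - 20.591*I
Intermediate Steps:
F(b) = 2*b
n(h) = 4 - √(18 + h) (n(h) = 4 - √(2*9 + h) = 4 - √(18 + h))
E = 39341/7 (E = (-55190 + 94531)/7 = (⅐)*39341 = 39341/7 ≈ 5620.1)
E + n(-442) = 39341/7 + (4 - √(18 - 442)) = 39341/7 + (4 - √(-424)) = 39341/7 + (4 - 2*I*√106) = 39369/7 - 2*I*√106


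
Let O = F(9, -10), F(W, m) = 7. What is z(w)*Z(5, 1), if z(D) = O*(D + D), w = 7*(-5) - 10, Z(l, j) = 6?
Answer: -3780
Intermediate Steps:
w = -45 (w = -35 - 10 = -45)
O = 7
z(D) = 14*D (z(D) = 7*(D + D) = 7*(2*D) = 14*D)
z(w)*Z(5, 1) = (14*(-45))*6 = -630*6 = -3780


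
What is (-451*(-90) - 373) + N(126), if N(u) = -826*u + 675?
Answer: -63184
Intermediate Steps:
N(u) = 675 - 826*u
(-451*(-90) - 373) + N(126) = (-451*(-90) - 373) + (675 - 826*126) = (40590 - 373) + (675 - 104076) = 40217 - 103401 = -63184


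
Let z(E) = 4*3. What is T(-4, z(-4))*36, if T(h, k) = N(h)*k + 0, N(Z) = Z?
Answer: -1728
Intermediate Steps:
z(E) = 12
T(h, k) = h*k (T(h, k) = h*k + 0 = h*k)
T(-4, z(-4))*36 = -4*12*36 = -48*36 = -1728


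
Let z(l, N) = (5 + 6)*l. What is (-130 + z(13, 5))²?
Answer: 169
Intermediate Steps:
z(l, N) = 11*l
(-130 + z(13, 5))² = (-130 + 11*13)² = (-130 + 143)² = 13² = 169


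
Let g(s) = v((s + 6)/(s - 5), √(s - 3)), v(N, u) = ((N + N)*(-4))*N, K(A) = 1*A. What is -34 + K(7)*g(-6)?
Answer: -34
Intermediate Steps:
K(A) = A
v(N, u) = -8*N² (v(N, u) = ((2*N)*(-4))*N = (-8*N)*N = -8*N²)
g(s) = -8*(6 + s)²/(-5 + s)² (g(s) = -8*(s + 6)²/(s - 5)² = -8*(6 + s)²/(-5 + s)²)
-34 + K(7)*g(-6) = -34 + 7*(-8*(6 - 6)²/(-5 - 6)²) = -34 + 7*(-8*0²/(-11)²) = -34 + 7*(-8*1/121*0) = -34 + 7*0 = -34 + 0 = -34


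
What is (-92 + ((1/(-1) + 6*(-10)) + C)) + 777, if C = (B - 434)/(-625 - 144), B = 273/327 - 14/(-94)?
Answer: 2460520630/3939587 ≈ 624.56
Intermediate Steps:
B = 5040/5123 (B = 273*(1/327) - 14*(-1/94) = 91/109 + 7/47 = 5040/5123 ≈ 0.98380)
C = 2218342/3939587 (C = (5040/5123 - 434)/(-625 - 144) = -2218342/5123/(-769) = -2218342/5123*(-1/769) = 2218342/3939587 ≈ 0.56309)
(-92 + ((1/(-1) + 6*(-10)) + C)) + 777 = (-92 + ((1/(-1) + 6*(-10)) + 2218342/3939587)) + 777 = (-92 + ((-1 - 60) + 2218342/3939587)) + 777 = (-92 + (-61 + 2218342/3939587)) + 777 = (-92 - 238096465/3939587) + 777 = -600538469/3939587 + 777 = 2460520630/3939587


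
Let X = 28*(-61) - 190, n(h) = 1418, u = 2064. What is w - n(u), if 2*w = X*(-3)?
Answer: 1429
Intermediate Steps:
X = -1898 (X = -1708 - 190 = -1898)
w = 2847 (w = (-1898*(-3))/2 = (½)*5694 = 2847)
w - n(u) = 2847 - 1*1418 = 2847 - 1418 = 1429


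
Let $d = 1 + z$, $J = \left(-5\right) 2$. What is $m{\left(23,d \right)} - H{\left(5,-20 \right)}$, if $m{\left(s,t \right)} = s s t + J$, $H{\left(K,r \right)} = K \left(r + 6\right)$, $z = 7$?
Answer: $4292$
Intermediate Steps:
$J = -10$
$H{\left(K,r \right)} = K \left(6 + r\right)$
$d = 8$ ($d = 1 + 7 = 8$)
$m{\left(s,t \right)} = -10 + t s^{2}$ ($m{\left(s,t \right)} = s s t - 10 = s^{2} t - 10 = t s^{2} - 10 = -10 + t s^{2}$)
$m{\left(23,d \right)} - H{\left(5,-20 \right)} = \left(-10 + 8 \cdot 23^{2}\right) - 5 \left(6 - 20\right) = \left(-10 + 8 \cdot 529\right) - 5 \left(-14\right) = \left(-10 + 4232\right) - -70 = 4222 + 70 = 4292$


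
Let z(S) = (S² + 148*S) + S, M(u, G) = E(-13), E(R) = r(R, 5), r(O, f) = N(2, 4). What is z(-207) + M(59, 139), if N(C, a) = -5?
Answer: 12001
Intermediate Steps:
r(O, f) = -5
E(R) = -5
M(u, G) = -5
z(S) = S² + 149*S
z(-207) + M(59, 139) = -207*(149 - 207) - 5 = -207*(-58) - 5 = 12006 - 5 = 12001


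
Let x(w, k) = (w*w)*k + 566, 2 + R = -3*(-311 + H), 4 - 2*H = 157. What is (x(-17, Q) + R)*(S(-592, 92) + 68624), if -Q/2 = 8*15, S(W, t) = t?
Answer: -4647503586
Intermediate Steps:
H = -153/2 (H = 2 - ½*157 = 2 - 157/2 = -153/2 ≈ -76.500)
R = 2321/2 (R = -2 - 3*(-311 - 153/2) = -2 - 3*(-775/2) = -2 + 2325/2 = 2321/2 ≈ 1160.5)
Q = -240 (Q = -16*15 = -2*120 = -240)
x(w, k) = 566 + k*w² (x(w, k) = w²*k + 566 = k*w² + 566 = 566 + k*w²)
(x(-17, Q) + R)*(S(-592, 92) + 68624) = ((566 - 240*(-17)²) + 2321/2)*(92 + 68624) = ((566 - 240*289) + 2321/2)*68716 = ((566 - 69360) + 2321/2)*68716 = (-68794 + 2321/2)*68716 = -135267/2*68716 = -4647503586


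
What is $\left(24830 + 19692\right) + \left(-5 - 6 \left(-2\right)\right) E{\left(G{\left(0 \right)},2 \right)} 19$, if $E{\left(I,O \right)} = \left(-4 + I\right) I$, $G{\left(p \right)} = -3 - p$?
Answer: $47315$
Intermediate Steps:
$E{\left(I,O \right)} = I \left(-4 + I\right)$
$\left(24830 + 19692\right) + \left(-5 - 6 \left(-2\right)\right) E{\left(G{\left(0 \right)},2 \right)} 19 = \left(24830 + 19692\right) + \left(-5 - 6 \left(-2\right)\right) \left(-3 - 0\right) \left(-4 - 3\right) 19 = 44522 + \left(-5 - -12\right) \left(-3 + 0\right) \left(-4 + \left(-3 + 0\right)\right) 19 = 44522 + \left(-5 + 12\right) \left(- 3 \left(-4 - 3\right)\right) 19 = 44522 + 7 \left(\left(-3\right) \left(-7\right)\right) 19 = 44522 + 7 \cdot 21 \cdot 19 = 44522 + 147 \cdot 19 = 44522 + 2793 = 47315$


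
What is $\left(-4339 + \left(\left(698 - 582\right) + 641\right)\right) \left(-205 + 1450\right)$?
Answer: $-4459590$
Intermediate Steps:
$\left(-4339 + \left(\left(698 - 582\right) + 641\right)\right) \left(-205 + 1450\right) = \left(-4339 + \left(116 + 641\right)\right) 1245 = \left(-4339 + 757\right) 1245 = \left(-3582\right) 1245 = -4459590$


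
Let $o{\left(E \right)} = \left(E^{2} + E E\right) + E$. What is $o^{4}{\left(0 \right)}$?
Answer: $0$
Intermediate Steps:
$o{\left(E \right)} = E + 2 E^{2}$ ($o{\left(E \right)} = \left(E^{2} + E^{2}\right) + E = 2 E^{2} + E = E + 2 E^{2}$)
$o^{4}{\left(0 \right)} = \left(0 \left(1 + 2 \cdot 0\right)\right)^{4} = \left(0 \left(1 + 0\right)\right)^{4} = \left(0 \cdot 1\right)^{4} = 0^{4} = 0$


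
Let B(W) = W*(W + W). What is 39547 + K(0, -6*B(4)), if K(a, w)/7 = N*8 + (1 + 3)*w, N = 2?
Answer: 34283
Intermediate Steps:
B(W) = 2*W**2 (B(W) = W*(2*W) = 2*W**2)
K(a, w) = 112 + 28*w (K(a, w) = 7*(2*8 + (1 + 3)*w) = 7*(16 + 4*w) = 112 + 28*w)
39547 + K(0, -6*B(4)) = 39547 + (112 + 28*(-12*4**2)) = 39547 + (112 + 28*(-12*16)) = 39547 + (112 + 28*(-6*32)) = 39547 + (112 + 28*(-192)) = 39547 + (112 - 5376) = 39547 - 5264 = 34283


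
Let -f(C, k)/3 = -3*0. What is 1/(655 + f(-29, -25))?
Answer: 1/655 ≈ 0.0015267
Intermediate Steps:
f(C, k) = 0 (f(C, k) = -(-9)*0 = -3*0 = 0)
1/(655 + f(-29, -25)) = 1/(655 + 0) = 1/655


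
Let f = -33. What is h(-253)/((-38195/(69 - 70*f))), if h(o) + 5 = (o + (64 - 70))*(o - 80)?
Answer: -205169718/38195 ≈ -5371.6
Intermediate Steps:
h(o) = -5 + (-80 + o)*(-6 + o) (h(o) = -5 + (o + (64 - 70))*(o - 80) = -5 + (o - 6)*(-80 + o) = -5 + (-6 + o)*(-80 + o) = -5 + (-80 + o)*(-6 + o))
h(-253)/((-38195/(69 - 70*f))) = (475 + (-253)**2 - 86*(-253))/((-38195/(69 - 70*(-33)))) = (475 + 64009 + 21758)/((-38195/(69 + 2310))) = 86242/((-38195/2379)) = 86242/((-38195*1/2379)) = 86242/(-38195/2379) = 86242*(-2379/38195) = -205169718/38195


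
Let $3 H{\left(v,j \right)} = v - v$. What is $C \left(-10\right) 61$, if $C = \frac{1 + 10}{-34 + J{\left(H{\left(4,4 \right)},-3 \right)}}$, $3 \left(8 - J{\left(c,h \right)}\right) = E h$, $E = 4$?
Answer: $305$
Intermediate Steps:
$H{\left(v,j \right)} = 0$ ($H{\left(v,j \right)} = \frac{v - v}{3} = \frac{1}{3} \cdot 0 = 0$)
$J{\left(c,h \right)} = 8 - \frac{4 h}{3}$
$C = - \frac{1}{2}$ ($C = \frac{1 + 10}{-34 + \left(8 - -4\right)} = \frac{11}{-34 + \left(8 + 4\right)} = \frac{11}{-34 + 12} = \frac{11}{-22} = 11 \left(- \frac{1}{22}\right) = - \frac{1}{2} \approx -0.5$)
$C \left(-10\right) 61 = \left(- \frac{1}{2}\right) \left(-10\right) 61 = 5 \cdot 61 = 305$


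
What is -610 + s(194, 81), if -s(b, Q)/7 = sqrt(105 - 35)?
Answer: -610 - 7*sqrt(70) ≈ -668.57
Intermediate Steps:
s(b, Q) = -7*sqrt(70) (s(b, Q) = -7*sqrt(105 - 35) = -7*sqrt(70))
-610 + s(194, 81) = -610 - 7*sqrt(70)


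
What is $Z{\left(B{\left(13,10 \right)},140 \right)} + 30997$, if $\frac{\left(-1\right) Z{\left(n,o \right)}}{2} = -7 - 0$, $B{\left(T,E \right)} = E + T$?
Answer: $31011$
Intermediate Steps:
$Z{\left(n,o \right)} = 14$ ($Z{\left(n,o \right)} = - 2 \left(-7 - 0\right) = - 2 \left(-7 + 0\right) = \left(-2\right) \left(-7\right) = 14$)
$Z{\left(B{\left(13,10 \right)},140 \right)} + 30997 = 14 + 30997 = 31011$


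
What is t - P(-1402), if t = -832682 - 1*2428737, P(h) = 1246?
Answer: -3262665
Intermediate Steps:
t = -3261419 (t = -832682 - 2428737 = -3261419)
t - P(-1402) = -3261419 - 1*1246 = -3261419 - 1246 = -3262665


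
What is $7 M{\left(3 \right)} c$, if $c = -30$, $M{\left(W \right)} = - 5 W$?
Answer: $3150$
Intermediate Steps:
$7 M{\left(3 \right)} c = 7 \left(\left(-5\right) 3\right) \left(-30\right) = 7 \left(-15\right) \left(-30\right) = \left(-105\right) \left(-30\right) = 3150$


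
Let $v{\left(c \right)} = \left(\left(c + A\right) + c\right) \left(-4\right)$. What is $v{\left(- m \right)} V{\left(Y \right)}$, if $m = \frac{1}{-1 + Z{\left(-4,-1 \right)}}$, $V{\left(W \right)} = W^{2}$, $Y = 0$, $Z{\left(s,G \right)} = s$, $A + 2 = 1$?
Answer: $0$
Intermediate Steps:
$A = -1$ ($A = -2 + 1 = -1$)
$m = - \frac{1}{5}$ ($m = \frac{1}{-1 - 4} = \frac{1}{-5} = - \frac{1}{5} \approx -0.2$)
$v{\left(c \right)} = 4 - 8 c$ ($v{\left(c \right)} = \left(\left(c - 1\right) + c\right) \left(-4\right) = \left(\left(-1 + c\right) + c\right) \left(-4\right) = \left(-1 + 2 c\right) \left(-4\right) = 4 - 8 c$)
$v{\left(- m \right)} V{\left(Y \right)} = \left(4 - 8 \left(\left(-1\right) \left(- \frac{1}{5}\right)\right)\right) 0^{2} = \left(4 - \frac{8}{5}\right) 0 = \frac{12}{5} \cdot 0 = 0$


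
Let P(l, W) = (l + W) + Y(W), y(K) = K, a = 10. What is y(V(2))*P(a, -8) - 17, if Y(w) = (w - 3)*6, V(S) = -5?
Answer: 303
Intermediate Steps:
Y(w) = -18 + 6*w (Y(w) = (-3 + w)*6 = -18 + 6*w)
P(l, W) = -18 + l + 7*W (P(l, W) = (l + W) + (-18 + 6*W) = (W + l) + (-18 + 6*W) = -18 + l + 7*W)
y(V(2))*P(a, -8) - 17 = -5*(-18 + 10 + 7*(-8)) - 17 = -5*(-18 + 10 - 56) - 17 = -5*(-64) - 17 = 320 - 17 = 303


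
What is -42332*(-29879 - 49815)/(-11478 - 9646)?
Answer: -843401602/5281 ≈ -1.5971e+5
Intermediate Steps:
-42332*(-29879 - 49815)/(-11478 - 9646) = -42332/((-21124/(-79694))) = -42332/((-21124*(-1/79694))) = -42332/10562/39847 = -42332*39847/10562 = -843401602/5281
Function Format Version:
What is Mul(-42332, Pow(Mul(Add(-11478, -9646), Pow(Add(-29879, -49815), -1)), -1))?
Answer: Rational(-843401602, 5281) ≈ -1.5971e+5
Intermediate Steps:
Mul(-42332, Pow(Mul(Add(-11478, -9646), Pow(Add(-29879, -49815), -1)), -1)) = Mul(-42332, Pow(Mul(-21124, Pow(-79694, -1)), -1)) = Mul(-42332, Pow(Mul(-21124, Rational(-1, 79694)), -1)) = Mul(-42332, Pow(Rational(10562, 39847), -1)) = Mul(-42332, Rational(39847, 10562)) = Rational(-843401602, 5281)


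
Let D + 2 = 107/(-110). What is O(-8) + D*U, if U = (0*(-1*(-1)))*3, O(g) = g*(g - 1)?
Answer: 72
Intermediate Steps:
O(g) = g*(-1 + g)
D = -327/110 (D = -2 + 107/(-110) = -2 + 107*(-1/110) = -2 - 107/110 = -327/110 ≈ -2.9727)
U = 0 (U = (0*1)*3 = 0*3 = 0)
O(-8) + D*U = -8*(-1 - 8) - 327/110*0 = -8*(-9) + 0 = 72 + 0 = 72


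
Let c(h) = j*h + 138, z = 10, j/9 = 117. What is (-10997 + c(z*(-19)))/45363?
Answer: -210929/45363 ≈ -4.6498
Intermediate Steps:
j = 1053 (j = 9*117 = 1053)
c(h) = 138 + 1053*h (c(h) = 1053*h + 138 = 138 + 1053*h)
(-10997 + c(z*(-19)))/45363 = (-10997 + (138 + 1053*(10*(-19))))/45363 = (-10997 + (138 + 1053*(-190)))*(1/45363) = (-10997 + (138 - 200070))*(1/45363) = (-10997 - 199932)*(1/45363) = -210929*1/45363 = -210929/45363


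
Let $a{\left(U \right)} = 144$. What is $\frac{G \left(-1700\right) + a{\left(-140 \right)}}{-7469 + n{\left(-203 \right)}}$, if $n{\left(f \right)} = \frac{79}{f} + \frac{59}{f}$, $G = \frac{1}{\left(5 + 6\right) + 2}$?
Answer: $- \frac{34916}{19712485} \approx -0.0017713$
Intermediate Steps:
$G = \frac{1}{13}$ ($G = \frac{1}{11 + 2} = \frac{1}{13} \approx 0.076923$)
$n{\left(f \right)} = \frac{138}{f}$
$\frac{G \left(-1700\right) + a{\left(-140 \right)}}{-7469 + n{\left(-203 \right)}} = \frac{\frac{1}{13} \left(-1700\right) + 144}{-7469 + \frac{138}{-203}} = \frac{- \frac{1700}{13} + 144}{-7469 + 138 \left(- \frac{1}{203}\right)} = \frac{172}{13 \left(-7469 - \frac{138}{203}\right)} = \frac{172}{13 \left(- \frac{1516345}{203}\right)} = \frac{172}{13} \left(- \frac{203}{1516345}\right) = - \frac{34916}{19712485}$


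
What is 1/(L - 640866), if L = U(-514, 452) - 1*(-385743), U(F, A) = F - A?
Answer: -1/256089 ≈ -3.9049e-6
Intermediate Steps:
L = 384777 (L = (-514 - 1*452) - 1*(-385743) = (-514 - 452) + 385743 = -966 + 385743 = 384777)
1/(L - 640866) = 1/(384777 - 640866) = 1/(-256089) = -1/256089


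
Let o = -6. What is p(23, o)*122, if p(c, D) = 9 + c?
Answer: 3904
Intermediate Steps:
p(23, o)*122 = (9 + 23)*122 = 32*122 = 3904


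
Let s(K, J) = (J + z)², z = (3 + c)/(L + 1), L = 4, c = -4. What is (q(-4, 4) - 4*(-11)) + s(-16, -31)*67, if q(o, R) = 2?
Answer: 1631662/25 ≈ 65267.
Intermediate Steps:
z = -⅕ (z = (3 - 4)/(4 + 1) = -1/5 = -1*⅕ = -⅕ ≈ -0.20000)
s(K, J) = (-⅕ + J)² (s(K, J) = (J - ⅕)² = (-⅕ + J)²)
(q(-4, 4) - 4*(-11)) + s(-16, -31)*67 = (2 - 4*(-11)) + ((-1 + 5*(-31))²/25)*67 = (2 + 44) + ((-1 - 155)²/25)*67 = 46 + ((1/25)*(-156)²)*67 = 46 + ((1/25)*24336)*67 = 46 + (24336/25)*67 = 46 + 1630512/25 = 1631662/25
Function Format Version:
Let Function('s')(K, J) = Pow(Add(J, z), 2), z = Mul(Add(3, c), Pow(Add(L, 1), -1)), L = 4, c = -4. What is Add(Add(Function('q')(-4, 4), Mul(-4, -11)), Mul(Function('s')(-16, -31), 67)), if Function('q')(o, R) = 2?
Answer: Rational(1631662, 25) ≈ 65267.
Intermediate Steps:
z = Rational(-1, 5) (z = Mul(Add(3, -4), Pow(Add(4, 1), -1)) = Mul(-1, Pow(5, -1)) = Mul(-1, Rational(1, 5)) = Rational(-1, 5) ≈ -0.20000)
Function('s')(K, J) = Pow(Add(Rational(-1, 5), J), 2) (Function('s')(K, J) = Pow(Add(J, Rational(-1, 5)), 2) = Pow(Add(Rational(-1, 5), J), 2))
Add(Add(Function('q')(-4, 4), Mul(-4, -11)), Mul(Function('s')(-16, -31), 67)) = Add(Add(2, Mul(-4, -11)), Mul(Mul(Rational(1, 25), Pow(Add(-1, Mul(5, -31)), 2)), 67)) = Add(Add(2, 44), Mul(Mul(Rational(1, 25), Pow(Add(-1, -155), 2)), 67)) = Add(46, Mul(Mul(Rational(1, 25), Pow(-156, 2)), 67)) = Add(46, Mul(Mul(Rational(1, 25), 24336), 67)) = Add(46, Mul(Rational(24336, 25), 67)) = Add(46, Rational(1630512, 25)) = Rational(1631662, 25)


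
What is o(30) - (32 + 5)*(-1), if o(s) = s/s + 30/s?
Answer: 39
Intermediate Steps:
o(s) = 1 + 30/s
o(30) - (32 + 5)*(-1) = (30 + 30)/30 - (32 + 5)*(-1) = (1/30)*60 - 37*(-1) = 2 - 1*(-37) = 2 + 37 = 39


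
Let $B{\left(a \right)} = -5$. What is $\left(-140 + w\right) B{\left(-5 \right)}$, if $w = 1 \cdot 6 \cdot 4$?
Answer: $580$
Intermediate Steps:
$w = 24$ ($w = 6 \cdot 4 = 24$)
$\left(-140 + w\right) B{\left(-5 \right)} = \left(-140 + 24\right) \left(-5\right) = \left(-116\right) \left(-5\right) = 580$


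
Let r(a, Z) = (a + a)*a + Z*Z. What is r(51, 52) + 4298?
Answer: 12204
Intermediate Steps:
r(a, Z) = Z² + 2*a² (r(a, Z) = (2*a)*a + Z² = 2*a² + Z² = Z² + 2*a²)
r(51, 52) + 4298 = (52² + 2*51²) + 4298 = (2704 + 2*2601) + 4298 = (2704 + 5202) + 4298 = 7906 + 4298 = 12204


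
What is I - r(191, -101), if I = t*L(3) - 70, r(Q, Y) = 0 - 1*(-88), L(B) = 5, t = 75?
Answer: 217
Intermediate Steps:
r(Q, Y) = 88 (r(Q, Y) = 0 + 88 = 88)
I = 305 (I = 75*5 - 70 = 375 - 70 = 305)
I - r(191, -101) = 305 - 1*88 = 305 - 88 = 217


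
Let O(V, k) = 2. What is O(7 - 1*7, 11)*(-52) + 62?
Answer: -42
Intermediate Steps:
O(7 - 1*7, 11)*(-52) + 62 = 2*(-52) + 62 = -104 + 62 = -42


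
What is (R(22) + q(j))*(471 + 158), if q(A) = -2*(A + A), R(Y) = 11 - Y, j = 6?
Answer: -22015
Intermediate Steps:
q(A) = -4*A
(R(22) + q(j))*(471 + 158) = ((11 - 1*22) - 4*6)*(471 + 158) = ((11 - 22) - 24)*629 = (-11 - 24)*629 = -35*629 = -22015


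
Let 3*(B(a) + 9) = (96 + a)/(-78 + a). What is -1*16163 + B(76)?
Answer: -48602/3 ≈ -16201.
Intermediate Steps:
B(a) = -9 + (96 + a)/(3*(-78 + a)) (B(a) = -9 + ((96 + a)/(-78 + a))/3 = -9 + (96 + a)/(3*(-78 + a)))
-1*16163 + B(76) = -1*16163 + 2*(1101 - 13*76)/(3*(-78 + 76)) = -16163 + (⅔)*(1101 - 988)/(-2) = -16163 + (⅔)*(-½)*113 = -16163 - 113/3 = -48602/3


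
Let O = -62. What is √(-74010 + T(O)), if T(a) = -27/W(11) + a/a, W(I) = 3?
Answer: I*√74018 ≈ 272.06*I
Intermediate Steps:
T(a) = -8 (T(a) = -27/3 + a/a = -27*⅓ + 1 = -9 + 1 = -8)
√(-74010 + T(O)) = √(-74010 - 8) = √(-74018) = I*√74018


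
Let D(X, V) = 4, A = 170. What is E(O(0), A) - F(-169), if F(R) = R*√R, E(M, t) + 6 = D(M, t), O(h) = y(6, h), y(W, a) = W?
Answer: -2 + 2197*I ≈ -2.0 + 2197.0*I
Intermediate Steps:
O(h) = 6
E(M, t) = -2 (E(M, t) = -6 + 4 = -2)
F(R) = R^(3/2)
E(O(0), A) - F(-169) = -2 - (-169)^(3/2) = -2 - (-2197)*I = -2 + 2197*I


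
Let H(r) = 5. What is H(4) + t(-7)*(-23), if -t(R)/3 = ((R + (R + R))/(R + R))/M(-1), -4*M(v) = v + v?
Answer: 212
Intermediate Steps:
M(v) = -v/2 (M(v) = -(v + v)/4 = -v/2)
t(R) = -9 (t(R) = -3*(R + (R + R))/(R + R)/((-½*(-1))) = -3*(R + 2*R)/((2*R))/½ = -3*(3*R)*(1/(2*R))*2 = -9*2/2 = -3*3 = -9)
H(4) + t(-7)*(-23) = 5 - 9*(-23) = 5 + 207 = 212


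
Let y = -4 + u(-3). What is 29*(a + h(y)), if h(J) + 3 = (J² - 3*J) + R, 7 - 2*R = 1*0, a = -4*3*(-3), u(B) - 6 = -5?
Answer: 3161/2 ≈ 1580.5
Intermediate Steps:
u(B) = 1 (u(B) = 6 - 5 = 1)
a = 36 (a = -12*(-3) = 36)
R = 7/2 (R = 7/2 - 0/2 = 7/2 - ½*0 = 7/2 + 0 = 7/2 ≈ 3.5000)
y = -3 (y = -4 + 1 = -3)
h(J) = ½ + J² - 3*J (h(J) = -3 + ((J² - 3*J) + 7/2) = -3 + (7/2 + J² - 3*J) = ½ + J² - 3*J)
29*(a + h(y)) = 29*(36 + (½ + (-3)² - 3*(-3))) = 29*(36 + (½ + 9 + 9)) = 29*(36 + 37/2) = 29*(109/2) = 3161/2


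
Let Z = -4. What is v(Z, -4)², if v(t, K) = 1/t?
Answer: 1/16 ≈ 0.062500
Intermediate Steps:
v(Z, -4)² = (1/(-4))² = (-¼)² = 1/16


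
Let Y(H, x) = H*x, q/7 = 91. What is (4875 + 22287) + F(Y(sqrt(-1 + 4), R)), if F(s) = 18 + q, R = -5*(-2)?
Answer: 27817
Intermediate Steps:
q = 637 (q = 7*91 = 637)
R = 10
F(s) = 655 (F(s) = 18 + 637 = 655)
(4875 + 22287) + F(Y(sqrt(-1 + 4), R)) = (4875 + 22287) + 655 = 27162 + 655 = 27817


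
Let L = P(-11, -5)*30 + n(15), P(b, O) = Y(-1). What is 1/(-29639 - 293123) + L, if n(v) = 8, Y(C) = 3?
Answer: 31630675/322762 ≈ 98.000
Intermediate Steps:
P(b, O) = 3
L = 98 (L = 3*30 + 8 = 90 + 8 = 98)
1/(-29639 - 293123) + L = 1/(-29639 - 293123) + 98 = 1/(-322762) + 98 = -1/322762 + 98 = 31630675/322762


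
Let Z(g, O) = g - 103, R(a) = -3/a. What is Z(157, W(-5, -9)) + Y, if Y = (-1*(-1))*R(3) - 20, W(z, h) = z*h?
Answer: 33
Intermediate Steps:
W(z, h) = h*z
Z(g, O) = -103 + g
Y = -21 (Y = (-1*(-1))*(-3/3) - 20 = 1*(-3*⅓) - 20 = 1*(-1) - 20 = -1 - 20 = -21)
Z(157, W(-5, -9)) + Y = (-103 + 157) - 21 = 54 - 21 = 33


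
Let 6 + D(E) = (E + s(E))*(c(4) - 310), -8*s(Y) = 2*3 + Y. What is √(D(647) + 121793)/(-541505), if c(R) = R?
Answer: -I*√204871/1083010 ≈ -0.00041793*I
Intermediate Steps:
s(Y) = -¾ - Y/8 (s(Y) = -(2*3 + Y)/8 = -(6 + Y)/8 = -¾ - Y/8)
D(E) = 447/2 - 1071*E/4 (D(E) = -6 + (E + (-¾ - E/8))*(4 - 310) = -6 + (-¾ + 7*E/8)*(-306) = -6 + (459/2 - 1071*E/4) = 447/2 - 1071*E/4)
√(D(647) + 121793)/(-541505) = √((447/2 - 1071/4*647) + 121793)/(-541505) = √((447/2 - 692937/4) + 121793)*(-1/541505) = √(-692043/4 + 121793)*(-1/541505) = √(-204871/4)*(-1/541505) = (I*√204871/2)*(-1/541505) = -I*√204871/1083010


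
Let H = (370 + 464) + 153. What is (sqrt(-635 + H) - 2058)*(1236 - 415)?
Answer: -1689618 + 3284*sqrt(22) ≈ -1.6742e+6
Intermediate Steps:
H = 987 (H = 834 + 153 = 987)
(sqrt(-635 + H) - 2058)*(1236 - 415) = (sqrt(-635 + 987) - 2058)*(1236 - 415) = (sqrt(352) - 2058)*821 = (4*sqrt(22) - 2058)*821 = (-2058 + 4*sqrt(22))*821 = -1689618 + 3284*sqrt(22)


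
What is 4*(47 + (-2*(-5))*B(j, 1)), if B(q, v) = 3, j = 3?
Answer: 308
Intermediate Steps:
4*(47 + (-2*(-5))*B(j, 1)) = 4*(47 - 2*(-5)*3) = 4*(47 + 10*3) = 4*(47 + 30) = 4*77 = 308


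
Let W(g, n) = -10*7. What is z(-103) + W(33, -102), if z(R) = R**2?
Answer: 10539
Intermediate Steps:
W(g, n) = -70
z(-103) + W(33, -102) = (-103)**2 - 70 = 10609 - 70 = 10539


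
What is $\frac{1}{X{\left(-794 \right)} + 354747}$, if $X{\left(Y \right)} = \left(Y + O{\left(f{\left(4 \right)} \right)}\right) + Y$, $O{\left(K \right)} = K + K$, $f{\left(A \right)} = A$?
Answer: $\frac{1}{353167} \approx 2.8315 \cdot 10^{-6}$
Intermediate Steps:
$O{\left(K \right)} = 2 K$
$X{\left(Y \right)} = 8 + 2 Y$ ($X{\left(Y \right)} = \left(Y + 2 \cdot 4\right) + Y = \left(Y + 8\right) + Y = \left(8 + Y\right) + Y = 8 + 2 Y$)
$\frac{1}{X{\left(-794 \right)} + 354747} = \frac{1}{\left(8 + 2 \left(-794\right)\right) + 354747} = \frac{1}{\left(8 - 1588\right) + 354747} = \frac{1}{-1580 + 354747} = \frac{1}{353167}$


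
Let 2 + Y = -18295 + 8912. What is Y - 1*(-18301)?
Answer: 8916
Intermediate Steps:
Y = -9385 (Y = -2 + (-18295 + 8912) = -2 - 9383 = -9385)
Y - 1*(-18301) = -9385 - 1*(-18301) = -9385 + 18301 = 8916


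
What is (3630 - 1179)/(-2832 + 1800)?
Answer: -19/8 ≈ -2.3750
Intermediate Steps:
(3630 - 1179)/(-2832 + 1800) = 2451/(-1032) = 2451*(-1/1032) = -19/8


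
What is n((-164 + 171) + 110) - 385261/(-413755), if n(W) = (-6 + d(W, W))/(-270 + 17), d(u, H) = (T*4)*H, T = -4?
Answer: 874502923/104680015 ≈ 8.3541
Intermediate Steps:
d(u, H) = -16*H (d(u, H) = (-4*4)*H = -16*H)
n(W) = 6/253 + 16*W/253 (n(W) = (-6 - 16*W)/(-270 + 17) = (-6 - 16*W)/(-253) = (-6 - 16*W)*(-1/253) = 6/253 + 16*W/253)
n((-164 + 171) + 110) - 385261/(-413755) = (6/253 + 16*((-164 + 171) + 110)/253) - 385261/(-413755) = (6/253 + 16*(7 + 110)/253) - 385261*(-1)/413755 = (6/253 + (16/253)*117) - 1*(-385261/413755) = (6/253 + 1872/253) + 385261/413755 = 1878/253 + 385261/413755 = 874502923/104680015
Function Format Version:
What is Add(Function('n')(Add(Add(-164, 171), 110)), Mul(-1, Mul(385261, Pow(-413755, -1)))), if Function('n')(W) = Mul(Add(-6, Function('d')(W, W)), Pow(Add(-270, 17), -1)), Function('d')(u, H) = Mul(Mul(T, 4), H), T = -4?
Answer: Rational(874502923, 104680015) ≈ 8.3541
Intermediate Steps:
Function('d')(u, H) = Mul(-16, H) (Function('d')(u, H) = Mul(Mul(-4, 4), H) = Mul(-16, H))
Function('n')(W) = Add(Rational(6, 253), Mul(Rational(16, 253), W)) (Function('n')(W) = Mul(Add(-6, Mul(-16, W)), Pow(Add(-270, 17), -1)) = Mul(Add(-6, Mul(-16, W)), Pow(-253, -1)) = Mul(Add(-6, Mul(-16, W)), Rational(-1, 253)) = Add(Rational(6, 253), Mul(Rational(16, 253), W)))
Add(Function('n')(Add(Add(-164, 171), 110)), Mul(-1, Mul(385261, Pow(-413755, -1)))) = Add(Add(Rational(6, 253), Mul(Rational(16, 253), Add(Add(-164, 171), 110))), Mul(-1, Mul(385261, Pow(-413755, -1)))) = Add(Add(Rational(6, 253), Mul(Rational(16, 253), Add(7, 110))), Mul(-1, Mul(385261, Rational(-1, 413755)))) = Add(Add(Rational(6, 253), Mul(Rational(16, 253), 117)), Mul(-1, Rational(-385261, 413755))) = Add(Add(Rational(6, 253), Rational(1872, 253)), Rational(385261, 413755)) = Add(Rational(1878, 253), Rational(385261, 413755)) = Rational(874502923, 104680015)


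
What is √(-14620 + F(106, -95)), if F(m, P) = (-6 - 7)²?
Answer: I*√14451 ≈ 120.21*I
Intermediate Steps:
F(m, P) = 169 (F(m, P) = (-13)² = 169)
√(-14620 + F(106, -95)) = √(-14620 + 169) = √(-14451) = I*√14451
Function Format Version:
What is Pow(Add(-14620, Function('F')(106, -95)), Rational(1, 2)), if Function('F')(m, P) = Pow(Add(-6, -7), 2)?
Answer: Mul(I, Pow(14451, Rational(1, 2))) ≈ Mul(120.21, I)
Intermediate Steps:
Function('F')(m, P) = 169 (Function('F')(m, P) = Pow(-13, 2) = 169)
Pow(Add(-14620, Function('F')(106, -95)), Rational(1, 2)) = Pow(Add(-14620, 169), Rational(1, 2)) = Pow(-14451, Rational(1, 2)) = Mul(I, Pow(14451, Rational(1, 2)))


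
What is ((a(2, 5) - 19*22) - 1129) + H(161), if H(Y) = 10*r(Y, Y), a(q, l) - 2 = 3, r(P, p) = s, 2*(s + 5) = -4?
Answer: -1612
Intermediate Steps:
s = -7 (s = -5 + (½)*(-4) = -5 - 2 = -7)
r(P, p) = -7
a(q, l) = 5 (a(q, l) = 2 + 3 = 5)
H(Y) = -70 (H(Y) = 10*(-7) = -70)
((a(2, 5) - 19*22) - 1129) + H(161) = ((5 - 19*22) - 1129) - 70 = ((5 - 418) - 1129) - 70 = (-413 - 1129) - 70 = -1542 - 70 = -1612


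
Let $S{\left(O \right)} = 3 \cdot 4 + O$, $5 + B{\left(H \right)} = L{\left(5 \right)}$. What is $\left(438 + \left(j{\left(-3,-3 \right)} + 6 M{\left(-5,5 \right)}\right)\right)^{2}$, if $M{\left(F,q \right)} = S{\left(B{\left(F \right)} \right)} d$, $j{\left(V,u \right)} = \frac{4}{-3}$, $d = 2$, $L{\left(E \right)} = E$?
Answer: $\frac{3034564}{9} \approx 3.3717 \cdot 10^{5}$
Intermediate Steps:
$B{\left(H \right)} = 0$ ($B{\left(H \right)} = -5 + 5 = 0$)
$S{\left(O \right)} = 12 + O$
$j{\left(V,u \right)} = - \frac{4}{3}$ ($j{\left(V,u \right)} = 4 \left(- \frac{1}{3}\right) = - \frac{4}{3}$)
$M{\left(F,q \right)} = 24$ ($M{\left(F,q \right)} = \left(12 + 0\right) 2 = 12 \cdot 2 = 24$)
$\left(438 + \left(j{\left(-3,-3 \right)} + 6 M{\left(-5,5 \right)}\right)\right)^{2} = \left(438 + \left(- \frac{4}{3} + 6 \cdot 24\right)\right)^{2} = \left(438 + \left(- \frac{4}{3} + 144\right)\right)^{2} = \left(438 + \frac{428}{3}\right)^{2} = \left(\frac{1742}{3}\right)^{2} = \frac{3034564}{9}$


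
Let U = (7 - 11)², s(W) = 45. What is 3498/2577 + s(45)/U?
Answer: 57311/13744 ≈ 4.1699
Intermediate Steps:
U = 16 (U = (-4)² = 16)
3498/2577 + s(45)/U = 3498/2577 + 45/16 = 3498*(1/2577) + 45*(1/16) = 1166/859 + 45/16 = 57311/13744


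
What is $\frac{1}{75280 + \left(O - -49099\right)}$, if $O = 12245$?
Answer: $\frac{1}{136624} \approx 7.3194 \cdot 10^{-6}$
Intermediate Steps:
$\frac{1}{75280 + \left(O - -49099\right)} = \frac{1}{75280 + \left(12245 - -49099\right)} = \frac{1}{75280 + \left(12245 + 49099\right)} = \frac{1}{75280 + 61344} = \frac{1}{136624}$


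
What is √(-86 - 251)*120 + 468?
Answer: 468 + 120*I*√337 ≈ 468.0 + 2202.9*I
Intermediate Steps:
√(-86 - 251)*120 + 468 = √(-337)*120 + 468 = (I*√337)*120 + 468 = 120*I*√337 + 468 = 468 + 120*I*√337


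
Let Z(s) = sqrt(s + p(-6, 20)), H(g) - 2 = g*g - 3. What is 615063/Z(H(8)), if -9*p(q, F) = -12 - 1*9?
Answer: 615063*sqrt(3)/14 ≈ 76094.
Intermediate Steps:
p(q, F) = 7/3 (p(q, F) = -(-12 - 1*9)/9 = -(-12 - 9)/9 = -1/9*(-21) = 7/3)
H(g) = -1 + g**2 (H(g) = 2 + (g*g - 3) = 2 + (g**2 - 3) = 2 + (-3 + g**2) = -1 + g**2)
Z(s) = sqrt(7/3 + s) (Z(s) = sqrt(s + 7/3) = sqrt(7/3 + s))
615063/Z(H(8)) = 615063/((sqrt(21 + 9*(-1 + 8**2))/3)) = 615063/((sqrt(21 + 9*(-1 + 64))/3)) = 615063/((sqrt(21 + 9*63)/3)) = 615063/((sqrt(21 + 567)/3)) = 615063/((sqrt(588)/3)) = 615063/(((14*sqrt(3))/3)) = 615063/((14*sqrt(3)/3)) = 615063*(sqrt(3)/14) = 615063*sqrt(3)/14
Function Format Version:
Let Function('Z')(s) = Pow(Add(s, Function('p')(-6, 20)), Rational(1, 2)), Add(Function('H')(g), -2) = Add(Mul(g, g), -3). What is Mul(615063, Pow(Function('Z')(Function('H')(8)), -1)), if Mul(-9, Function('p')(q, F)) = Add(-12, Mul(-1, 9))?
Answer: Mul(Rational(615063, 14), Pow(3, Rational(1, 2))) ≈ 76094.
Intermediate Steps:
Function('p')(q, F) = Rational(7, 3) (Function('p')(q, F) = Mul(Rational(-1, 9), Add(-12, Mul(-1, 9))) = Mul(Rational(-1, 9), Add(-12, -9)) = Mul(Rational(-1, 9), -21) = Rational(7, 3))
Function('H')(g) = Add(-1, Pow(g, 2)) (Function('H')(g) = Add(2, Add(Mul(g, g), -3)) = Add(2, Add(Pow(g, 2), -3)) = Add(2, Add(-3, Pow(g, 2))) = Add(-1, Pow(g, 2)))
Function('Z')(s) = Pow(Add(Rational(7, 3), s), Rational(1, 2)) (Function('Z')(s) = Pow(Add(s, Rational(7, 3)), Rational(1, 2)) = Pow(Add(Rational(7, 3), s), Rational(1, 2)))
Mul(615063, Pow(Function('Z')(Function('H')(8)), -1)) = Mul(615063, Pow(Mul(Rational(1, 3), Pow(Add(21, Mul(9, Add(-1, Pow(8, 2)))), Rational(1, 2))), -1)) = Mul(615063, Pow(Mul(Rational(1, 3), Pow(Add(21, Mul(9, Add(-1, 64))), Rational(1, 2))), -1)) = Mul(615063, Pow(Mul(Rational(1, 3), Pow(Add(21, Mul(9, 63)), Rational(1, 2))), -1)) = Mul(615063, Pow(Mul(Rational(1, 3), Pow(Add(21, 567), Rational(1, 2))), -1)) = Mul(615063, Pow(Mul(Rational(1, 3), Pow(588, Rational(1, 2))), -1)) = Mul(615063, Pow(Mul(Rational(1, 3), Mul(14, Pow(3, Rational(1, 2)))), -1)) = Mul(615063, Pow(Mul(Rational(14, 3), Pow(3, Rational(1, 2))), -1)) = Mul(615063, Mul(Rational(1, 14), Pow(3, Rational(1, 2)))) = Mul(Rational(615063, 14), Pow(3, Rational(1, 2)))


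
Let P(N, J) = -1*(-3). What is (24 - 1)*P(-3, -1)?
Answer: 69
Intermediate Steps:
P(N, J) = 3
(24 - 1)*P(-3, -1) = (24 - 1)*3 = 23*3 = 69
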